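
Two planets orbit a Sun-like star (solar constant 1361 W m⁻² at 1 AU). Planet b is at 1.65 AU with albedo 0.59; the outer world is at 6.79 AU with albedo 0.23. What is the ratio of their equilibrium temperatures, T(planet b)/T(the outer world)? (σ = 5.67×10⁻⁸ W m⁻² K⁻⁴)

T₁/T₂ ≈ 1.733

T_eq = [S₀(1−A)/(4σd²)]^(1/4), so T ∝ (1−A)^(1/4) / √d.
T₁ = [1361×0.41/(4×5.67×10⁻⁸×1.65²)]^(1/4) = 173.38 K.
T₂ = [1361×0.77/(4×5.67×10⁻⁸×6.79²)]^(1/4) = 100.06 K.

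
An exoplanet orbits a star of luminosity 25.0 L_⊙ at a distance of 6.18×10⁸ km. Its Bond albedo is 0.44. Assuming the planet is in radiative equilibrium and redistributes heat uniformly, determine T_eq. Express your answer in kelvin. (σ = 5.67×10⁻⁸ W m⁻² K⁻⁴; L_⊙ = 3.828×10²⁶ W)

T_eq ≈ 265 K

d = 6.18×10⁸ km = 6.18×10¹¹ m.
L = 25.0 × 3.828×10²⁶ = 9.57×10²⁷ W.
Flux: S = L/(4πd²) = 9.57×10²⁷/(4π×(6.18×10¹¹)²) = 1990 W m⁻².
Energy balance: absorbed = emitted ⇒ πR²·S(1−A) = 4πR²·σT_eq⁴, so T_eq⁴ = S(1−A)/(4σ).
T_eq = [1990 × 0.56 / (4 × 5.67×10⁻⁸)]^(1/4) = (4.92×10⁹)^(1/4) = 265 K.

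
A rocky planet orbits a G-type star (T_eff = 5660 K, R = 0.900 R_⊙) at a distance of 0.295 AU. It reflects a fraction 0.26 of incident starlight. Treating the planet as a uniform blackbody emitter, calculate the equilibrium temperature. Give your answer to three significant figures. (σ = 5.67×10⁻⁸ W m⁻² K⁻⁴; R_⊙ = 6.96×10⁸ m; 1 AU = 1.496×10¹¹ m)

T_eq ≈ 442 K

R_⋆ = 0.900 × 6.96×10⁸ = 6.26×10⁸ m.
d = 0.295 AU = 4.41×10¹⁰ m.
L = 4πR_⋆²σT_⋆⁴ = 4π(6.26×10⁸)² × 5.67×10⁻⁸ × (5660)⁴ = 2.87×10²⁶ W.
S = L/(4πd²) = 1.17×10⁴ W m⁻².
Energy balance: absorbed = emitted ⇒ πR²·S(1−A) = 4πR²·σT_eq⁴, so T_eq⁴ = S(1−A)/(4σ).
T_eq = [1.17×10⁴ × 0.74 / (4 × 5.67×10⁻⁸)]^(1/4) = (3.83×10¹⁰)^(1/4) = 442 K.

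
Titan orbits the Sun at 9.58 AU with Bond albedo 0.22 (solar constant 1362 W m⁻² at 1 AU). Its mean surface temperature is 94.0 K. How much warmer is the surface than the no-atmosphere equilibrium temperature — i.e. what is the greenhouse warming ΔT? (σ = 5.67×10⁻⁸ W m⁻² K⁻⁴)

S = 1362/9.58² = 14.84 W m⁻².
T_eq = [S(1−A)/(4σ)]^(1/4) = [14.84×0.78/(4×5.67×10⁻⁸)]^(1/4) = 84.5 K.
ΔT = T_surf − T_eq = 94 − 84.5.

ΔT ≈ 9.5 K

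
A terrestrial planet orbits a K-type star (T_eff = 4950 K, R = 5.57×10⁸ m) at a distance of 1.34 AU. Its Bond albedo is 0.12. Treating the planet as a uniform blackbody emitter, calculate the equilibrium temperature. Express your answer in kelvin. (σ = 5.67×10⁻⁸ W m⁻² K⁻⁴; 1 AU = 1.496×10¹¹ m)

T_eq ≈ 179 K

d = 1.34 AU = 2.00×10¹¹ m.
L = 4πR_⋆²σT_⋆⁴ = 4π(5.57×10⁸)² × 5.67×10⁻⁸ × (4950)⁴ = 1.33×10²⁶ W.
S = L/(4πd²) = 263 W m⁻².
Energy balance: absorbed = emitted ⇒ πR²·S(1−A) = 4πR²·σT_eq⁴, so T_eq⁴ = S(1−A)/(4σ).
T_eq = [263 × 0.88 / (4 × 5.67×10⁻⁸)]^(1/4) = (1.02×10⁹)^(1/4) = 179 K.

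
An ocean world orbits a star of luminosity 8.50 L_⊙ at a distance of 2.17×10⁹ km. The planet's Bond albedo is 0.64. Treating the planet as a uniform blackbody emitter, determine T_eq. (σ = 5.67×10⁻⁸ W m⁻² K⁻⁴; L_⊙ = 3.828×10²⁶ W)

T_eq ≈ 96.7 K

d = 2.17×10⁹ km = 2.17×10¹² m.
L = 8.50 × 3.828×10²⁶ = 3.25×10²⁷ W.
Flux: S = L/(4πd²) = 3.25×10²⁷/(4π×(2.17×10¹²)²) = 55.0 W m⁻².
Energy balance: absorbed = emitted ⇒ πR²·S(1−A) = 4πR²·σT_eq⁴, so T_eq⁴ = S(1−A)/(4σ).
T_eq = [55.0 × 0.36 / (4 × 5.67×10⁻⁸)]^(1/4) = (8.73×10⁷)^(1/4) = 96.7 K.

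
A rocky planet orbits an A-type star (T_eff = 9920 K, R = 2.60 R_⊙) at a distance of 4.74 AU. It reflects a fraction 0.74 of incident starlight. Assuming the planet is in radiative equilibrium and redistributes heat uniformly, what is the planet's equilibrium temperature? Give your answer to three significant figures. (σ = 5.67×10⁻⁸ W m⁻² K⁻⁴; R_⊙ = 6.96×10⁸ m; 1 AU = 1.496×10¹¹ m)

R_⋆ = 2.60 × 6.96×10⁸ = 1.81×10⁹ m.
d = 4.74 AU = 7.09×10¹¹ m.
L = 4πR_⋆²σT_⋆⁴ = 4π(1.81×10⁹)² × 5.67×10⁻⁸ × (9920)⁴ = 2.26×10²⁸ W.
S = L/(4πd²) = 3580 W m⁻².
Energy balance: absorbed = emitted ⇒ πR²·S(1−A) = 4πR²·σT_eq⁴, so T_eq⁴ = S(1−A)/(4σ).
T_eq = [3580 × 0.26 / (4 × 5.67×10⁻⁸)]^(1/4) = (4.10×10⁹)^(1/4) = 253 K.

T_eq ≈ 253 K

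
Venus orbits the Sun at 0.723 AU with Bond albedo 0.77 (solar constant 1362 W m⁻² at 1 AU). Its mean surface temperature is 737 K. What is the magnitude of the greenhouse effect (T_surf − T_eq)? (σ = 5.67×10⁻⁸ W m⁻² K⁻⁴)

S = 1362/0.723² = 2606 W m⁻².
T_eq = [S(1−A)/(4σ)]^(1/4) = [2606×0.23/(4×5.67×10⁻⁸)]^(1/4) = 226.7 K.
ΔT = T_surf − T_eq = 737 − 226.7.

ΔT ≈ 510.3 K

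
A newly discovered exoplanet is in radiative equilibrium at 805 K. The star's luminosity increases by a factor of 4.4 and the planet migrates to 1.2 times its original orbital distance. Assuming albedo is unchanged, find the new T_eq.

T_eq ≈ 1060 K

T_eq ∝ L^(1/4) · d^(−1/2).
T′ = 805 × 4.4^(1/4) / 1.2^(1/2) = 1060 K.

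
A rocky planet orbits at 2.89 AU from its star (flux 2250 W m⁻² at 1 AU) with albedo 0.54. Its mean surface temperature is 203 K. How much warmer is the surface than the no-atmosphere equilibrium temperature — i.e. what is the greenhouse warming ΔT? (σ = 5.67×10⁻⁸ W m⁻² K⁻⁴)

S = 2250/2.89² = 269.4 W m⁻².
T_eq = [S(1−A)/(4σ)]^(1/4) = [269.4×0.46/(4×5.67×10⁻⁸)]^(1/4) = 152.9 K.
ΔT = T_surf − T_eq = 203 − 152.9.

ΔT ≈ 50.1 K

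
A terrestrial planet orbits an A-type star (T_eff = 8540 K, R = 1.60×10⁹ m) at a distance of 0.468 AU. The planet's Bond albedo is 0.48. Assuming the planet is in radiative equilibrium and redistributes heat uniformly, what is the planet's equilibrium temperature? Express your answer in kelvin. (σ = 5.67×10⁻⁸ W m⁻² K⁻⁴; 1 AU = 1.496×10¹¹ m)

T_eq ≈ 775 K

d = 0.468 AU = 7.00×10¹⁰ m.
L = 4πR_⋆²σT_⋆⁴ = 4π(1.60×10⁹)² × 5.67×10⁻⁸ × (8540)⁴ = 9.70×10²⁷ W.
S = L/(4πd²) = 1.58×10⁵ W m⁻².
Energy balance: absorbed = emitted ⇒ πR²·S(1−A) = 4πR²·σT_eq⁴, so T_eq⁴ = S(1−A)/(4σ).
T_eq = [1.58×10⁵ × 0.52 / (4 × 5.67×10⁻⁸)]^(1/4) = (3.61×10¹¹)^(1/4) = 775 K.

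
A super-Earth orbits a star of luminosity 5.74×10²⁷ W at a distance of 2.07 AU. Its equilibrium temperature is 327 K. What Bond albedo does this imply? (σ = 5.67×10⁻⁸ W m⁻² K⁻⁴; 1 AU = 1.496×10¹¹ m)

A ≈ 0.46

d = 2.07 AU = 3.10×10¹¹ m.
Flux: S = L/(4πd²) = 5.74×10²⁷/(4π×(3.10×10¹¹)²) = 4760 W m⁻².
From T_eq⁴ = S(1−A)/(4σ): 1−A = 4σT_eq⁴/S.
1−A = 4 × 5.67×10⁻⁸ × (327)⁴ / 4760 = 0.544.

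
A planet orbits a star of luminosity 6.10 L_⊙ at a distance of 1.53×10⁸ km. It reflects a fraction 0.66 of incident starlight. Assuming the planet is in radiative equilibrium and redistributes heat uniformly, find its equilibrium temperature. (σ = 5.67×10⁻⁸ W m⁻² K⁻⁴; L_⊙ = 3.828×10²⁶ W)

T_eq ≈ 330 K

d = 1.53×10⁸ km = 1.53×10¹¹ m.
L = 6.10 × 3.828×10²⁶ = 2.34×10²⁷ W.
Flux: S = L/(4πd²) = 2.34×10²⁷/(4π×(1.53×10¹¹)²) = 7940 W m⁻².
Energy balance: absorbed = emitted ⇒ πR²·S(1−A) = 4πR²·σT_eq⁴, so T_eq⁴ = S(1−A)/(4σ).
T_eq = [7940 × 0.34 / (4 × 5.67×10⁻⁸)]^(1/4) = (1.19×10¹⁰)^(1/4) = 330 K.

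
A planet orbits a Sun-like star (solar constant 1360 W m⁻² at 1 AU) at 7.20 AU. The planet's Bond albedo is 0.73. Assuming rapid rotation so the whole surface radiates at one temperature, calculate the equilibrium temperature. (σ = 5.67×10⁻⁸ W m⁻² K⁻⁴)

T_eq ≈ 74.8 K

Flux at 7.20 AU: S = 1360/7.20² = 26.2 W m⁻².
Energy balance: absorbed = emitted ⇒ πR²·S(1−A) = 4πR²·σT_eq⁴, so T_eq⁴ = S(1−A)/(4σ).
T_eq = [26.2 × 0.27 / (4 × 5.67×10⁻⁸)]^(1/4) = (3.12×10⁷)^(1/4) = 74.8 K.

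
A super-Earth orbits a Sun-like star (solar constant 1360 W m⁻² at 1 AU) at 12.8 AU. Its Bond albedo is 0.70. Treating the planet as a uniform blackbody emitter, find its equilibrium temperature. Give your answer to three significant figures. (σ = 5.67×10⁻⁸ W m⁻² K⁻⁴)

Flux at 12.8 AU: S = 1360/12.8² = 8.30 W m⁻².
Energy balance: absorbed = emitted ⇒ πR²·S(1−A) = 4πR²·σT_eq⁴, so T_eq⁴ = S(1−A)/(4σ).
T_eq = [8.30 × 0.30 / (4 × 5.67×10⁻⁸)]^(1/4) = (1.10×10⁷)^(1/4) = 57.6 K.

T_eq ≈ 57.6 K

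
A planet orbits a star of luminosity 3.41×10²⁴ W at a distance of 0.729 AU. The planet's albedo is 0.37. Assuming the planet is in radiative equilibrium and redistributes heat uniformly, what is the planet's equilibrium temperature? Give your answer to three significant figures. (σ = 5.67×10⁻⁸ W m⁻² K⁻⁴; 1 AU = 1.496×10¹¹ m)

d = 0.729 AU = 1.09×10¹¹ m.
Flux: S = L/(4πd²) = 3.41×10²⁴/(4π×(1.09×10¹¹)²) = 22.8 W m⁻².
Energy balance: absorbed = emitted ⇒ πR²·S(1−A) = 4πR²·σT_eq⁴, so T_eq⁴ = S(1−A)/(4σ).
T_eq = [22.8 × 0.63 / (4 × 5.67×10⁻⁸)]^(1/4) = (6.34×10⁷)^(1/4) = 89.2 K.

T_eq ≈ 89.2 K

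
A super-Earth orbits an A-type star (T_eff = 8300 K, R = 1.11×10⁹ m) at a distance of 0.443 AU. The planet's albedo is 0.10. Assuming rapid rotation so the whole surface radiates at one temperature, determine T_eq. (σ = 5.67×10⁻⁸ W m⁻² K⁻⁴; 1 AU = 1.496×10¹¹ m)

T_eq ≈ 740 K

d = 0.443 AU = 6.63×10¹⁰ m.
L = 4πR_⋆²σT_⋆⁴ = 4π(1.11×10⁹)² × 5.67×10⁻⁸ × (8300)⁴ = 4.17×10²⁷ W.
S = L/(4πd²) = 7.55×10⁴ W m⁻².
Energy balance: absorbed = emitted ⇒ πR²·S(1−A) = 4πR²·σT_eq⁴, so T_eq⁴ = S(1−A)/(4σ).
T_eq = [7.55×10⁴ × 0.90 / (4 × 5.67×10⁻⁸)]^(1/4) = (3.00×10¹¹)^(1/4) = 740 K.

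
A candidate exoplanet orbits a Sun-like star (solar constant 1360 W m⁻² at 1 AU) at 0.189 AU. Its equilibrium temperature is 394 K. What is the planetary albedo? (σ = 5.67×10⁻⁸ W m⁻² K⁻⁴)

A ≈ 0.86

Flux at 0.189 AU: S = 1360/0.189² = 3.81×10⁴ W m⁻².
From T_eq⁴ = S(1−A)/(4σ): 1−A = 4σT_eq⁴/S.
1−A = 4 × 5.67×10⁻⁸ × (394)⁴ / 3.81×10⁴ = 0.144.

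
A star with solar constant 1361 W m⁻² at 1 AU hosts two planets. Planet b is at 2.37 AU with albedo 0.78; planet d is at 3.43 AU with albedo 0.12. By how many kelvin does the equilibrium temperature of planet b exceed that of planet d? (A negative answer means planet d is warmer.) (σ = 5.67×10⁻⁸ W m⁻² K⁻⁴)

ΔT ≈ -21.7 K

T_eq = [S₀(1−A)/(4σd²)]^(1/4), so T ∝ (1−A)^(1/4) / √d.
T₁ = [1361×0.22/(4×5.67×10⁻⁸×2.37²)]^(1/4) = 123.82 K.
T₂ = [1361×0.88/(4×5.67×10⁻⁸×3.43²)]^(1/4) = 145.56 K.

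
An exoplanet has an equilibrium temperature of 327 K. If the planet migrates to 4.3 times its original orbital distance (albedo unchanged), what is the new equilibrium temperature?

T_eq ∝ L^(1/4) · d^(−1/2).
T′ = 327 / 4.3^(1/2) = 158 K.

T_eq ≈ 158 K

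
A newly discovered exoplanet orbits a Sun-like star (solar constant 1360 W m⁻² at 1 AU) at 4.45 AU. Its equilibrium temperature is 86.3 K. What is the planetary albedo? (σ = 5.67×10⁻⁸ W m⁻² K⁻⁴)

Flux at 4.45 AU: S = 1360/4.45² = 68.7 W m⁻².
From T_eq⁴ = S(1−A)/(4σ): 1−A = 4σT_eq⁴/S.
1−A = 4 × 5.67×10⁻⁸ × (86.3)⁴ / 68.7 = 0.183.

A ≈ 0.82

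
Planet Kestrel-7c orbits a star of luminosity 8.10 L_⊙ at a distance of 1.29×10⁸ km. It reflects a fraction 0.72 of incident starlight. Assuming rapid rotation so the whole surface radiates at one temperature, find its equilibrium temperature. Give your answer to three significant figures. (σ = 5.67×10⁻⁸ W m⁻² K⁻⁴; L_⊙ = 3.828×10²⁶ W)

T_eq ≈ 368 K

d = 1.29×10⁸ km = 1.29×10¹¹ m.
L = 8.10 × 3.828×10²⁶ = 3.10×10²⁷ W.
Flux: S = L/(4πd²) = 3.10×10²⁷/(4π×(1.29×10¹¹)²) = 1.48×10⁴ W m⁻².
Energy balance: absorbed = emitted ⇒ πR²·S(1−A) = 4πR²·σT_eq⁴, so T_eq⁴ = S(1−A)/(4σ).
T_eq = [1.48×10⁴ × 0.28 / (4 × 5.67×10⁻⁸)]^(1/4) = (1.83×10¹⁰)^(1/4) = 368 K.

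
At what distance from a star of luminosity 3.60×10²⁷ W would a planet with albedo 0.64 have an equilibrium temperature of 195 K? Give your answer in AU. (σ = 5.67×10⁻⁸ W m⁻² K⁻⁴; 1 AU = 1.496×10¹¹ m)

d ≈ 3.75 AU

From T_eq⁴ = L(1−A)/(16πσd²): d = √[L(1−A)/(16πσT_eq⁴)].
d = √[3.60×10²⁷ × 0.36 / (16π × 5.67×10⁻⁸ × (195)⁴)] = 5.61×10¹¹ m = 3.75 AU.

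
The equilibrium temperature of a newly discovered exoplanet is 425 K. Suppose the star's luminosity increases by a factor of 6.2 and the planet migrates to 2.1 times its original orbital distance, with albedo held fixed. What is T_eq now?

T_eq ≈ 463 K

T_eq ∝ L^(1/4) · d^(−1/2).
T′ = 425 × 6.2^(1/4) / 2.1^(1/2) = 463 K.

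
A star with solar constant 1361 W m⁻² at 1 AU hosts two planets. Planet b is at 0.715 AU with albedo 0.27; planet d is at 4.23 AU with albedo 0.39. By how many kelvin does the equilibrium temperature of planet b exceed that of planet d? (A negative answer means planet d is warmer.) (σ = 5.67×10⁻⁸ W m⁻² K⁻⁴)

ΔT ≈ 184.7 K

T_eq = [S₀(1−A)/(4σd²)]^(1/4), so T ∝ (1−A)^(1/4) / √d.
T₁ = [1361×0.73/(4×5.67×10⁻⁸×0.715²)]^(1/4) = 304.25 K.
T₂ = [1361×0.61/(4×5.67×10⁻⁸×4.23²)]^(1/4) = 119.60 K.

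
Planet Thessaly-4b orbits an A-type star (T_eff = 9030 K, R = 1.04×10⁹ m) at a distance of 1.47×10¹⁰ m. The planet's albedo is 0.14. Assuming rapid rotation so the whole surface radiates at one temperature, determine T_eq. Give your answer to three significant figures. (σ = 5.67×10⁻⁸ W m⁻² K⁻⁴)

T_eq ≈ 1640 K

L = 4πR_⋆²σT_⋆⁴ = 4π(1.04×10⁹)² × 5.67×10⁻⁸ × (9030)⁴ = 5.12×10²⁷ W.
S = L/(4πd²) = 1.89×10⁶ W m⁻².
Energy balance: absorbed = emitted ⇒ πR²·S(1−A) = 4πR²·σT_eq⁴, so T_eq⁴ = S(1−A)/(4σ).
T_eq = [1.89×10⁶ × 0.86 / (4 × 5.67×10⁻⁸)]^(1/4) = (7.16×10¹²)^(1/4) = 1640 K.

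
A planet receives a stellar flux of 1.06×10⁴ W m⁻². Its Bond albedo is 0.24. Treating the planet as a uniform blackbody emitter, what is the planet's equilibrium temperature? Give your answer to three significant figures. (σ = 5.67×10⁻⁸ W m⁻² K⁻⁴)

Energy balance: absorbed = emitted ⇒ πR²·S(1−A) = 4πR²·σT_eq⁴, so T_eq⁴ = S(1−A)/(4σ).
T_eq = [1.06×10⁴ × 0.76 / (4 × 5.67×10⁻⁸)]^(1/4) = (3.55×10¹⁰)^(1/4) = 434 K.

T_eq ≈ 434 K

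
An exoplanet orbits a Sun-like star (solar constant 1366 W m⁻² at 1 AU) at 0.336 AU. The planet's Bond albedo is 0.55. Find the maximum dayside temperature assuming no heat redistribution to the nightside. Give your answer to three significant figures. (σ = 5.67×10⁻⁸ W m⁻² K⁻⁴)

T_ss ≈ 557 K

Flux at 0.336 AU: S = 1366/0.336² = 1.21×10⁴ W m⁻².
With no redistribution each surface element balances locally: S(1−A) = σT⁴.
T = [1.21×10⁴ × 0.45 / 5.67×10⁻⁸]^(1/4) = (9.60×10¹⁰)^(1/4) = 557 K.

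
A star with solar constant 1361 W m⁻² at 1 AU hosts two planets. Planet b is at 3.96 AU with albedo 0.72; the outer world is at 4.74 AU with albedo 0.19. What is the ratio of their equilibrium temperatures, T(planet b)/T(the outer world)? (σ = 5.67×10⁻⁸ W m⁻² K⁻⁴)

T₁/T₂ ≈ 0.839

T_eq = [S₀(1−A)/(4σd²)]^(1/4), so T ∝ (1−A)^(1/4) / √d.
T₁ = [1361×0.28/(4×5.67×10⁻⁸×3.96²)]^(1/4) = 101.74 K.
T₂ = [1361×0.81/(4×5.67×10⁻⁸×4.74²)]^(1/4) = 121.28 K.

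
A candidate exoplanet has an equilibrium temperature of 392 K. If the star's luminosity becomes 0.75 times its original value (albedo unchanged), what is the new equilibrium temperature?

T_eq ∝ L^(1/4) · d^(−1/2).
T′ = 392 × 0.75^(1/4) = 365 K.

T_eq ≈ 365 K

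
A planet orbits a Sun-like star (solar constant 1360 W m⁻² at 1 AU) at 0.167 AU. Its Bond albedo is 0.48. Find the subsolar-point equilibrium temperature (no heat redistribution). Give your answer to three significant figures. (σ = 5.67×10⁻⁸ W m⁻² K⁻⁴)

Flux at 0.167 AU: S = 1360/0.167² = 4.88×10⁴ W m⁻².
At the subsolar point the surface absorbs S(1−A) and emits σT⁴ per unit area — no factor of 4, since only the local patch is in balance.
T = [4.88×10⁴ × 0.52 / 5.67×10⁻⁸]^(1/4) = (4.47×10¹¹)^(1/4) = 818 K.

T_ss ≈ 818 K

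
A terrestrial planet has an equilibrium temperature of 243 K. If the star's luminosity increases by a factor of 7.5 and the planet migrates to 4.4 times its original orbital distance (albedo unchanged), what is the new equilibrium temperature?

T_eq ∝ L^(1/4) · d^(−1/2).
T′ = 243 × 7.5^(1/4) / 4.4^(1/2) = 192 K.

T_eq ≈ 192 K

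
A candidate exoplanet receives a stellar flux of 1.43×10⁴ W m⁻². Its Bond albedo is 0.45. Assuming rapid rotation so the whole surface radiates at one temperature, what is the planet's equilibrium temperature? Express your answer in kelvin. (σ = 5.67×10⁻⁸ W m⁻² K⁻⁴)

T_eq ≈ 432 K

Energy balance: absorbed = emitted ⇒ πR²·S(1−A) = 4πR²·σT_eq⁴, so T_eq⁴ = S(1−A)/(4σ).
T_eq = [1.43×10⁴ × 0.55 / (4 × 5.67×10⁻⁸)]^(1/4) = (3.47×10¹⁰)^(1/4) = 432 K.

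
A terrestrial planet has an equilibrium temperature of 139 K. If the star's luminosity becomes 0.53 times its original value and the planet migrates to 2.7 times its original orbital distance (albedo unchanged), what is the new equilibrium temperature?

T_eq ≈ 72.2 K

T_eq ∝ L^(1/4) · d^(−1/2).
T′ = 139 × 0.53^(1/4) / 2.7^(1/2) = 72.2 K.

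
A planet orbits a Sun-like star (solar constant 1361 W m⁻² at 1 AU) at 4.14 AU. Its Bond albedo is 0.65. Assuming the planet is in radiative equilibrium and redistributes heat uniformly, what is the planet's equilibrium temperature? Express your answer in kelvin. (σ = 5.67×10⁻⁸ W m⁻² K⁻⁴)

T_eq ≈ 105 K

Flux at 4.14 AU: S = 1361/4.14² = 79.4 W m⁻².
Energy balance: absorbed = emitted ⇒ πR²·S(1−A) = 4πR²·σT_eq⁴, so T_eq⁴ = S(1−A)/(4σ).
T_eq = [79.4 × 0.35 / (4 × 5.67×10⁻⁸)]^(1/4) = (1.23×10⁸)^(1/4) = 105 K.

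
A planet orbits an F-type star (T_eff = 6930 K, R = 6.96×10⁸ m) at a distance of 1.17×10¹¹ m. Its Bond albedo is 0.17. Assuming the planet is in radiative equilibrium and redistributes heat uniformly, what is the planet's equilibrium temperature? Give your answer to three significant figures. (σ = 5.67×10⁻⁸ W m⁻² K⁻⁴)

T_eq ≈ 361 K

L = 4πR_⋆²σT_⋆⁴ = 4π(6.96×10⁸)² × 5.67×10⁻⁸ × (6930)⁴ = 7.96×10²⁶ W.
S = L/(4πd²) = 4630 W m⁻².
Energy balance: absorbed = emitted ⇒ πR²·S(1−A) = 4πR²·σT_eq⁴, so T_eq⁴ = S(1−A)/(4σ).
T_eq = [4630 × 0.83 / (4 × 5.67×10⁻⁸)]^(1/4) = (1.69×10¹⁰)^(1/4) = 361 K.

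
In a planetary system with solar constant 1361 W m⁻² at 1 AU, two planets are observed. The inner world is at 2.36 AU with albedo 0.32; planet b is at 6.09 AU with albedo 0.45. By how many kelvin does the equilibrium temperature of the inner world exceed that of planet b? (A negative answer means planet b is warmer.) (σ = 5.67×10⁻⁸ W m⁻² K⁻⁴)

ΔT ≈ 67.4 K

T_eq = [S₀(1−A)/(4σd²)]^(1/4), so T ∝ (1−A)^(1/4) / √d.
T₁ = [1361×0.68/(4×5.67×10⁻⁸×2.36²)]^(1/4) = 164.52 K.
T₂ = [1361×0.55/(4×5.67×10⁻⁸×6.09²)]^(1/4) = 97.13 K.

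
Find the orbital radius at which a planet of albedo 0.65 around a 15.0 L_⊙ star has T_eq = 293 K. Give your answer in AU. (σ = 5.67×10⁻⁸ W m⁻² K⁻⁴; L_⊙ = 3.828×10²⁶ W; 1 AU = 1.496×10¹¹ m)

d ≈ 2.07 AU

L = 15.0 × 3.828×10²⁶ = 5.74×10²⁷ W.
From T_eq⁴ = L(1−A)/(16πσd²): d = √[L(1−A)/(16πσT_eq⁴)].
d = √[5.74×10²⁷ × 0.35 / (16π × 5.67×10⁻⁸ × (293)⁴)] = 3.09×10¹¹ m = 2.07 AU.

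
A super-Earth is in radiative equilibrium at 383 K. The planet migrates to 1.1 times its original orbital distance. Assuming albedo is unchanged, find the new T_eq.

T_eq ≈ 365 K

T_eq ∝ L^(1/4) · d^(−1/2).
T′ = 383 / 1.1^(1/2) = 365 K.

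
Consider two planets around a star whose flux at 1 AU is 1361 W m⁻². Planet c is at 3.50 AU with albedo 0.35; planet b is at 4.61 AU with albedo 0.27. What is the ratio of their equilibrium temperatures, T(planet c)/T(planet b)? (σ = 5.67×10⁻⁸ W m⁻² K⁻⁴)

T₁/T₂ ≈ 1.115

T_eq = [S₀(1−A)/(4σd²)]^(1/4), so T ∝ (1−A)^(1/4) / √d.
T₁ = [1361×0.65/(4×5.67×10⁻⁸×3.50²)]^(1/4) = 133.58 K.
T₂ = [1361×0.73/(4×5.67×10⁻⁸×4.61²)]^(1/4) = 119.82 K.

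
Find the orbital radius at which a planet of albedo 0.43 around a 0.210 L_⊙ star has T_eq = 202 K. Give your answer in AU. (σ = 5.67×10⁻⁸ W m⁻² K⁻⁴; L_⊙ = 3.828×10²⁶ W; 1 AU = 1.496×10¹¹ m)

d ≈ 0.657 AU

L = 0.210 × 3.828×10²⁶ = 8.04×10²⁵ W.
From T_eq⁴ = L(1−A)/(16πσd²): d = √[L(1−A)/(16πσT_eq⁴)].
d = √[8.04×10²⁵ × 0.57 / (16π × 5.67×10⁻⁸ × (202)⁴)] = 9.83×10¹⁰ m = 0.657 AU.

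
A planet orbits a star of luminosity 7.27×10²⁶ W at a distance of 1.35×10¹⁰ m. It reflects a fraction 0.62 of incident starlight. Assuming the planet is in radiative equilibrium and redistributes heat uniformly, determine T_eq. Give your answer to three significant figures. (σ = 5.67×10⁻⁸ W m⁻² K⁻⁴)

Flux: S = L/(4πd²) = 7.27×10²⁶/(4π×(1.35×10¹⁰)²) = 3.17×10⁵ W m⁻².
Energy balance: absorbed = emitted ⇒ πR²·S(1−A) = 4πR²·σT_eq⁴, so T_eq⁴ = S(1−A)/(4σ).
T_eq = [3.17×10⁵ × 0.38 / (4 × 5.67×10⁻⁸)]^(1/4) = (5.32×10¹¹)^(1/4) = 854 K.

T_eq ≈ 854 K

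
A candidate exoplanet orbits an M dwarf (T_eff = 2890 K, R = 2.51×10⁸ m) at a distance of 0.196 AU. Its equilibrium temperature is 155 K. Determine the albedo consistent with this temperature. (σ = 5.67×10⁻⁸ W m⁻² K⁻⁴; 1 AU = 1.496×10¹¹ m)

d = 0.196 AU = 2.93×10¹⁰ m.
L = 4πR_⋆²σT_⋆⁴ = 4π(2.51×10⁸)² × 5.67×10⁻⁸ × (2890)⁴ = 3.13×10²⁴ W.
S = L/(4πd²) = 290 W m⁻².
From T_eq⁴ = S(1−A)/(4σ): 1−A = 4σT_eq⁴/S.
1−A = 4 × 5.67×10⁻⁸ × (155)⁴ / 290 = 0.452.

A ≈ 0.55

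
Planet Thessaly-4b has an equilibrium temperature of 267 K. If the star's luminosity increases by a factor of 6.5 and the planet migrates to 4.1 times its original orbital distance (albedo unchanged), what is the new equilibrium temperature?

T_eq ≈ 211 K

T_eq ∝ L^(1/4) · d^(−1/2).
T′ = 267 × 6.5^(1/4) / 4.1^(1/2) = 211 K.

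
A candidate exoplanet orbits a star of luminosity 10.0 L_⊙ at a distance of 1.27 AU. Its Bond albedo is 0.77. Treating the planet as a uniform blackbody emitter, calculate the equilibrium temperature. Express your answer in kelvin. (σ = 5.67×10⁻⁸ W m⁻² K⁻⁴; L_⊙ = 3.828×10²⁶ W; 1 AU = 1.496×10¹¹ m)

T_eq ≈ 304 K

d = 1.27 AU = 1.90×10¹¹ m.
L = 10.0 × 3.828×10²⁶ = 3.83×10²⁷ W.
Flux: S = L/(4πd²) = 3.83×10²⁷/(4π×(1.90×10¹¹)²) = 8440 W m⁻².
Energy balance: absorbed = emitted ⇒ πR²·S(1−A) = 4πR²·σT_eq⁴, so T_eq⁴ = S(1−A)/(4σ).
T_eq = [8440 × 0.23 / (4 × 5.67×10⁻⁸)]^(1/4) = (8.56×10⁹)^(1/4) = 304 K.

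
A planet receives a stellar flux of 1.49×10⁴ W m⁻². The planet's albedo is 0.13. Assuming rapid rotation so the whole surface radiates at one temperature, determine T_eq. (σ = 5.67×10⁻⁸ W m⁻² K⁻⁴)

T_eq ≈ 489 K

Energy balance: absorbed = emitted ⇒ πR²·S(1−A) = 4πR²·σT_eq⁴, so T_eq⁴ = S(1−A)/(4σ).
T_eq = [1.49×10⁴ × 0.87 / (4 × 5.67×10⁻⁸)]^(1/4) = (5.72×10¹⁰)^(1/4) = 489 K.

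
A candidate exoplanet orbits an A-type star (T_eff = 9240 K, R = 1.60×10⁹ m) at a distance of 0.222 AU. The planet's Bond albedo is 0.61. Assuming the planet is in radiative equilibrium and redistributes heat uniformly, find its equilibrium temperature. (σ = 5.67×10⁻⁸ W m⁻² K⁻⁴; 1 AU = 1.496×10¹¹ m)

T_eq ≈ 1130 K

d = 0.222 AU = 3.32×10¹⁰ m.
L = 4πR_⋆²σT_⋆⁴ = 4π(1.60×10⁹)² × 5.67×10⁻⁸ × (9240)⁴ = 1.33×10²⁸ W.
S = L/(4πd²) = 9.59×10⁵ W m⁻².
Energy balance: absorbed = emitted ⇒ πR²·S(1−A) = 4πR²·σT_eq⁴, so T_eq⁴ = S(1−A)/(4σ).
T_eq = [9.59×10⁵ × 0.39 / (4 × 5.67×10⁻⁸)]^(1/4) = (1.65×10¹²)^(1/4) = 1130 K.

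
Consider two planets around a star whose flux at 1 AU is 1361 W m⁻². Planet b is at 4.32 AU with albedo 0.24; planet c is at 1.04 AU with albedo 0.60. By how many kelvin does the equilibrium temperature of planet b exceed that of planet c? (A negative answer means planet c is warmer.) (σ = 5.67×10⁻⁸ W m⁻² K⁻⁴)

ΔT ≈ -92.0 K

T_eq = [S₀(1−A)/(4σd²)]^(1/4), so T ∝ (1−A)^(1/4) / √d.
T₁ = [1361×0.76/(4×5.67×10⁻⁸×4.32²)]^(1/4) = 125.03 K.
T₂ = [1361×0.40/(4×5.67×10⁻⁸×1.04²)]^(1/4) = 217.05 K.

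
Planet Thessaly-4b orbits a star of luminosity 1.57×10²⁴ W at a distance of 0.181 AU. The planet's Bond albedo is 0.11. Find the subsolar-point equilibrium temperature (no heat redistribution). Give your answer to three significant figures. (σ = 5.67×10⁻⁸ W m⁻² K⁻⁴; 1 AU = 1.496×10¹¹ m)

d = 0.181 AU = 2.71×10¹⁰ m.
Flux: S = L/(4πd²) = 1.57×10²⁴/(4π×(2.71×10¹⁰)²) = 170 W m⁻².
At the subsolar point the surface absorbs S(1−A) and emits σT⁴ per unit area — no factor of 4, since only the local patch is in balance.
T = [170 × 0.89 / 5.67×10⁻⁸]^(1/4) = (2.67×10⁹)^(1/4) = 227 K.

T_ss ≈ 227 K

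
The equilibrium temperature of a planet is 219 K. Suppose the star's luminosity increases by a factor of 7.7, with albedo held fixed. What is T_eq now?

T_eq ≈ 365 K

T_eq ∝ L^(1/4) · d^(−1/2).
T′ = 219 × 7.7^(1/4) = 365 K.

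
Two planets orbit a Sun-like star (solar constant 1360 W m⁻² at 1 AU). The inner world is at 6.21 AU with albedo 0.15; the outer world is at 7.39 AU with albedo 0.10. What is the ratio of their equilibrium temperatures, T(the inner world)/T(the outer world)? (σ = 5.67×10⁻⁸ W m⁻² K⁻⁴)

T₁/T₂ ≈ 1.075

T_eq = [S₀(1−A)/(4σd²)]^(1/4), so T ∝ (1−A)^(1/4) / √d.
T₁ = [1360×0.85/(4×5.67×10⁻⁸×6.21²)]^(1/4) = 107.22 K.
T₂ = [1360×0.90/(4×5.67×10⁻⁸×7.39²)]^(1/4) = 99.70 K.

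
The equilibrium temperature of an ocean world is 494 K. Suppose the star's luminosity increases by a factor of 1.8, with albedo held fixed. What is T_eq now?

T_eq ≈ 572 K

T_eq ∝ L^(1/4) · d^(−1/2).
T′ = 494 × 1.8^(1/4) = 572 K.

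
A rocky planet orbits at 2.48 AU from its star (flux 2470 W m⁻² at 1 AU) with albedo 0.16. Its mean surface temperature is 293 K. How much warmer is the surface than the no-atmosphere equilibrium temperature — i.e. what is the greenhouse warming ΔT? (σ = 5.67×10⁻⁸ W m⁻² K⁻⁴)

ΔT ≈ 96.6 K

S = 2470/2.48² = 401.6 W m⁻².
T_eq = [S(1−A)/(4σ)]^(1/4) = [401.6×0.84/(4×5.67×10⁻⁸)]^(1/4) = 196.4 K.
ΔT = T_surf − T_eq = 293 − 196.4.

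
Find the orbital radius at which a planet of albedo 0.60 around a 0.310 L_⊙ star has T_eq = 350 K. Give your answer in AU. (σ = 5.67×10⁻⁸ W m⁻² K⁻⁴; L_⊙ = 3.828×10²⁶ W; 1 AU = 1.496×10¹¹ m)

d ≈ 0.223 AU

L = 0.310 × 3.828×10²⁶ = 1.19×10²⁶ W.
From T_eq⁴ = L(1−A)/(16πσd²): d = √[L(1−A)/(16πσT_eq⁴)].
d = √[1.19×10²⁶ × 0.40 / (16π × 5.67×10⁻⁸ × (350)⁴)] = 3.33×10¹⁰ m = 0.223 AU.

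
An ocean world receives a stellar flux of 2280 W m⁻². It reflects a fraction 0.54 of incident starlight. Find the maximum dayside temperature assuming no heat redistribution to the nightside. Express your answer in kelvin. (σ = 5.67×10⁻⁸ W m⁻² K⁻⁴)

T_ss ≈ 369 K

With no redistribution each surface element balances locally: S(1−A) = σT⁴.
T = [2280 × 0.46 / 5.67×10⁻⁸]^(1/4) = (1.85×10¹⁰)^(1/4) = 369 K.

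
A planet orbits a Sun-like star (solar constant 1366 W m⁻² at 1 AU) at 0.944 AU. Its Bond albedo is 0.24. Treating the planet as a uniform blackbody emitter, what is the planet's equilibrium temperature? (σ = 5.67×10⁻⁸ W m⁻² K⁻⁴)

Flux at 0.944 AU: S = 1366/0.944² = 1530 W m⁻².
Energy balance: absorbed = emitted ⇒ πR²·S(1−A) = 4πR²·σT_eq⁴, so T_eq⁴ = S(1−A)/(4σ).
T_eq = [1530 × 0.76 / (4 × 5.67×10⁻⁸)]^(1/4) = (5.14×10⁹)^(1/4) = 268 K.

T_eq ≈ 268 K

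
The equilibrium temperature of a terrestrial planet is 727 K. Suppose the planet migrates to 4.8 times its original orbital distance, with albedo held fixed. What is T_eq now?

T_eq ≈ 332 K

T_eq ∝ L^(1/4) · d^(−1/2).
T′ = 727 / 4.8^(1/2) = 332 K.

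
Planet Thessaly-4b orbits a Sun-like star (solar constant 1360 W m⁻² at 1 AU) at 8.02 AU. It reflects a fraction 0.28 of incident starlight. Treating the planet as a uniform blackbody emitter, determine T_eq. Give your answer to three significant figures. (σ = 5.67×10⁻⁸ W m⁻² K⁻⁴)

T_eq ≈ 90.5 K

Flux at 8.02 AU: S = 1360/8.02² = 21.1 W m⁻².
Energy balance: absorbed = emitted ⇒ πR²·S(1−A) = 4πR²·σT_eq⁴, so T_eq⁴ = S(1−A)/(4σ).
T_eq = [21.1 × 0.72 / (4 × 5.67×10⁻⁸)]^(1/4) = (6.71×10⁷)^(1/4) = 90.5 K.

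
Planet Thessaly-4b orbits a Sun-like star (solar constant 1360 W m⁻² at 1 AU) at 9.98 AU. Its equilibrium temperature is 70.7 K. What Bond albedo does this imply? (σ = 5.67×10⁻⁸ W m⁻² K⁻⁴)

A ≈ 0.59

Flux at 9.98 AU: S = 1360/9.98² = 13.7 W m⁻².
From T_eq⁴ = S(1−A)/(4σ): 1−A = 4σT_eq⁴/S.
1−A = 4 × 5.67×10⁻⁸ × (70.7)⁴ / 13.7 = 0.415.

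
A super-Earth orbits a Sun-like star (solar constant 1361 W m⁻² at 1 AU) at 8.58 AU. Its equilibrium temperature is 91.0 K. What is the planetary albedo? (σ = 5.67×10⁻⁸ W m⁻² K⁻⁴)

A ≈ 0.16

Flux at 8.58 AU: S = 1361/8.58² = 18.5 W m⁻².
From T_eq⁴ = S(1−A)/(4σ): 1−A = 4σT_eq⁴/S.
1−A = 4 × 5.67×10⁻⁸ × (91.0)⁴ / 18.5 = 0.841.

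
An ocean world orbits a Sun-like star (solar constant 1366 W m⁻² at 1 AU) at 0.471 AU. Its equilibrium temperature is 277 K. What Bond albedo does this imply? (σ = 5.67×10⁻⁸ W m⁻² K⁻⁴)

A ≈ 0.78

Flux at 0.471 AU: S = 1366/0.471² = 6160 W m⁻².
From T_eq⁴ = S(1−A)/(4σ): 1−A = 4σT_eq⁴/S.
1−A = 4 × 5.67×10⁻⁸ × (277)⁴ / 6160 = 0.217.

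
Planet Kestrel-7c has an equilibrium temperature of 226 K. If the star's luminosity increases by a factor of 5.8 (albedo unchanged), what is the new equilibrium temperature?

T_eq ∝ L^(1/4) · d^(−1/2).
T′ = 226 × 5.8^(1/4) = 351 K.

T_eq ≈ 351 K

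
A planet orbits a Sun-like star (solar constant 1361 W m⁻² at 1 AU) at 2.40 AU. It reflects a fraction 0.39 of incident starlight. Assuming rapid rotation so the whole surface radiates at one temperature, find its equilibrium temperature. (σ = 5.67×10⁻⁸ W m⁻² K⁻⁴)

T_eq ≈ 159 K

Flux at 2.40 AU: S = 1361/2.40² = 236 W m⁻².
Energy balance: absorbed = emitted ⇒ πR²·S(1−A) = 4πR²·σT_eq⁴, so T_eq⁴ = S(1−A)/(4σ).
T_eq = [236 × 0.61 / (4 × 5.67×10⁻⁸)]^(1/4) = (6.36×10⁸)^(1/4) = 159 K.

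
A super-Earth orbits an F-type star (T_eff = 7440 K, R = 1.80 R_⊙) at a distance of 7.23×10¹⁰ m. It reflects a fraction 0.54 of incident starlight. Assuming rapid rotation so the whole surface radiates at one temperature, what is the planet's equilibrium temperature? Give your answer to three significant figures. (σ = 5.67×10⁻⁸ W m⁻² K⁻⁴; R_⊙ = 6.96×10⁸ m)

T_eq ≈ 570 K

R_⋆ = 1.80 × 6.96×10⁸ = 1.25×10⁹ m.
L = 4πR_⋆²σT_⋆⁴ = 4π(1.25×10⁹)² × 5.67×10⁻⁸ × (7440)⁴ = 3.43×10²⁷ W.
S = L/(4πd²) = 5.22×10⁴ W m⁻².
Energy balance: absorbed = emitted ⇒ πR²·S(1−A) = 4πR²·σT_eq⁴, so T_eq⁴ = S(1−A)/(4σ).
T_eq = [5.22×10⁴ × 0.46 / (4 × 5.67×10⁻⁸)]^(1/4) = (1.06×10¹¹)^(1/4) = 570 K.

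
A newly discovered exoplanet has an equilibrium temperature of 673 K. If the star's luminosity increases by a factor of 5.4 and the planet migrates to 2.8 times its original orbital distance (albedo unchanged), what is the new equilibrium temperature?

T_eq ∝ L^(1/4) · d^(−1/2).
T′ = 673 × 5.4^(1/4) / 2.8^(1/2) = 613 K.

T_eq ≈ 613 K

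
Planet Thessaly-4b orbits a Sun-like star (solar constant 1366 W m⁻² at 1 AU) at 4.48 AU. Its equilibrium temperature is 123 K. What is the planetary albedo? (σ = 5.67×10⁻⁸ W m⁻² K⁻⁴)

A ≈ 0.24

Flux at 4.48 AU: S = 1366/4.48² = 68.1 W m⁻².
From T_eq⁴ = S(1−A)/(4σ): 1−A = 4σT_eq⁴/S.
1−A = 4 × 5.67×10⁻⁸ × (123)⁴ / 68.1 = 0.763.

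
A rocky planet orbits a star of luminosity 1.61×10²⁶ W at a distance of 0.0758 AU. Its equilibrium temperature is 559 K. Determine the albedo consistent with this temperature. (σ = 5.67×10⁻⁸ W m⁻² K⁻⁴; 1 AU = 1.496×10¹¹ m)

d = 0.0758 AU = 1.13×10¹⁰ m.
Flux: S = L/(4πd²) = 1.61×10²⁶/(4π×(1.13×10¹⁰)²) = 9.96×10⁴ W m⁻².
From T_eq⁴ = S(1−A)/(4σ): 1−A = 4σT_eq⁴/S.
1−A = 4 × 5.67×10⁻⁸ × (559)⁴ / 9.96×10⁴ = 0.222.

A ≈ 0.78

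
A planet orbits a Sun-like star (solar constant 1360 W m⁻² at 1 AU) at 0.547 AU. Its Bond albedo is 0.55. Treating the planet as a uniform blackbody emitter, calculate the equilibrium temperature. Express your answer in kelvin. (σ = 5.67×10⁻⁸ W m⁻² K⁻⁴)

Flux at 0.547 AU: S = 1360/0.547² = 4550 W m⁻².
Energy balance: absorbed = emitted ⇒ πR²·S(1−A) = 4πR²·σT_eq⁴, so T_eq⁴ = S(1−A)/(4σ).
T_eq = [4550 × 0.45 / (4 × 5.67×10⁻⁸)]^(1/4) = (9.02×10⁹)^(1/4) = 308 K.

T_eq ≈ 308 K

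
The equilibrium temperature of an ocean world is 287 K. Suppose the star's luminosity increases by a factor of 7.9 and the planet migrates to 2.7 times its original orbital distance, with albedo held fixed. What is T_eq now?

T_eq ≈ 293 K

T_eq ∝ L^(1/4) · d^(−1/2).
T′ = 287 × 7.9^(1/4) / 2.7^(1/2) = 293 K.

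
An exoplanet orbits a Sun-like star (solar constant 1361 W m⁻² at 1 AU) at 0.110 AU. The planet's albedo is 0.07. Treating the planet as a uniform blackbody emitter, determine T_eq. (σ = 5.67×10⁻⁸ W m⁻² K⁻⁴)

T_eq ≈ 824 K

Flux at 0.110 AU: S = 1361/0.110² = 1.12×10⁵ W m⁻².
Energy balance: absorbed = emitted ⇒ πR²·S(1−A) = 4πR²·σT_eq⁴, so T_eq⁴ = S(1−A)/(4σ).
T_eq = [1.12×10⁵ × 0.93 / (4 × 5.67×10⁻⁸)]^(1/4) = (4.61×10¹¹)^(1/4) = 824 K.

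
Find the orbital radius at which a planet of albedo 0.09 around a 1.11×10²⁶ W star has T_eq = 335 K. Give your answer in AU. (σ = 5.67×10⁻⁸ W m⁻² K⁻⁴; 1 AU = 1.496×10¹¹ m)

From T_eq⁴ = L(1−A)/(16πσd²): d = √[L(1−A)/(16πσT_eq⁴)].
d = √[1.11×10²⁶ × 0.91 / (16π × 5.67×10⁻⁸ × (335)⁴)] = 5.30×10¹⁰ m = 0.355 AU.

d ≈ 0.355 AU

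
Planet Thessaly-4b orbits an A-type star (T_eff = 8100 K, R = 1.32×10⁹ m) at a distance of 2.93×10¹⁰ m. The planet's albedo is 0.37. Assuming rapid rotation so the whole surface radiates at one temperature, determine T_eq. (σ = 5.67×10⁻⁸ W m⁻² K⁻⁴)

L = 4πR_⋆²σT_⋆⁴ = 4π(1.32×10⁹)² × 5.67×10⁻⁸ × (8100)⁴ = 5.34×10²⁷ W.
S = L/(4πd²) = 4.95×10⁵ W m⁻².
Energy balance: absorbed = emitted ⇒ πR²·S(1−A) = 4πR²·σT_eq⁴, so T_eq⁴ = S(1−A)/(4σ).
T_eq = [4.95×10⁵ × 0.63 / (4 × 5.67×10⁻⁸)]^(1/4) = (1.38×10¹²)^(1/4) = 1080 K.

T_eq ≈ 1080 K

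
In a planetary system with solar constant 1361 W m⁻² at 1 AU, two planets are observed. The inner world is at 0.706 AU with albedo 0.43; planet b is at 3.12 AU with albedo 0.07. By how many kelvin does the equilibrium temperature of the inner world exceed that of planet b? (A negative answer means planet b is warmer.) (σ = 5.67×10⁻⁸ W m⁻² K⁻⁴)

ΔT ≈ 133.1 K

T_eq = [S₀(1−A)/(4σd²)]^(1/4), so T ∝ (1−A)^(1/4) / √d.
T₁ = [1361×0.57/(4×5.67×10⁻⁸×0.706²)]^(1/4) = 287.82 K.
T₂ = [1361×0.93/(4×5.67×10⁻⁸×3.12²)]^(1/4) = 154.74 K.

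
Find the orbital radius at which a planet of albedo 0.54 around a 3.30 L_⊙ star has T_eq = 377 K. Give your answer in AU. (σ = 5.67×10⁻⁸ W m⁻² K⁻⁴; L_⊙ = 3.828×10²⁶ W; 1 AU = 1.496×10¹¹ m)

d ≈ 0.672 AU

L = 3.30 × 3.828×10²⁶ = 1.26×10²⁷ W.
From T_eq⁴ = L(1−A)/(16πσd²): d = √[L(1−A)/(16πσT_eq⁴)].
d = √[1.26×10²⁷ × 0.46 / (16π × 5.67×10⁻⁸ × (377)⁴)] = 1.00×10¹¹ m = 0.672 AU.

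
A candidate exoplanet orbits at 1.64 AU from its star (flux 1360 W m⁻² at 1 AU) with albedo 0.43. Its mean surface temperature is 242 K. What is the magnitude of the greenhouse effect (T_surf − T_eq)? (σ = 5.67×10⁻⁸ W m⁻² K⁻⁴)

ΔT ≈ 53.2 K

S = 1360/1.64² = 505.7 W m⁻².
T_eq = [S(1−A)/(4σ)]^(1/4) = [505.7×0.57/(4×5.67×10⁻⁸)]^(1/4) = 188.8 K.
ΔT = T_surf − T_eq = 242 − 188.8.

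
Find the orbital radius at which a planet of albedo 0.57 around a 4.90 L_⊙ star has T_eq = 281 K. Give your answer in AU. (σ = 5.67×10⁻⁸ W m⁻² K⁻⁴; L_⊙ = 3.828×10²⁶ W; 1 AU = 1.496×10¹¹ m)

d ≈ 1.42 AU

L = 4.90 × 3.828×10²⁶ = 1.88×10²⁷ W.
From T_eq⁴ = L(1−A)/(16πσd²): d = √[L(1−A)/(16πσT_eq⁴)].
d = √[1.88×10²⁷ × 0.43 / (16π × 5.67×10⁻⁸ × (281)⁴)] = 2.13×10¹¹ m = 1.42 AU.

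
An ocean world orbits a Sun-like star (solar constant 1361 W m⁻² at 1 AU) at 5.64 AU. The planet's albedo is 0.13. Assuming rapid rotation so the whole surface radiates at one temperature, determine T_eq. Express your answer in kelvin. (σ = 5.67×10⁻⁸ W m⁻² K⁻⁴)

T_eq ≈ 113 K

Flux at 5.64 AU: S = 1361/5.64² = 42.8 W m⁻².
Energy balance: absorbed = emitted ⇒ πR²·S(1−A) = 4πR²·σT_eq⁴, so T_eq⁴ = S(1−A)/(4σ).
T_eq = [42.8 × 0.87 / (4 × 5.67×10⁻⁸)]^(1/4) = (1.64×10⁸)^(1/4) = 113 K.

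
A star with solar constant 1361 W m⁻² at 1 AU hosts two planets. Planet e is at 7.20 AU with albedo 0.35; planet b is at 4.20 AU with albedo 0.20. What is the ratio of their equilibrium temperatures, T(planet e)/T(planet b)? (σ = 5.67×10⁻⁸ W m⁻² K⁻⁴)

T₁/T₂ ≈ 0.725

T_eq = [S₀(1−A)/(4σd²)]^(1/4), so T ∝ (1−A)^(1/4) / √d.
T₁ = [1361×0.65/(4×5.67×10⁻⁸×7.20²)]^(1/4) = 93.14 K.
T₂ = [1361×0.80/(4×5.67×10⁻⁸×4.20²)]^(1/4) = 128.44 K.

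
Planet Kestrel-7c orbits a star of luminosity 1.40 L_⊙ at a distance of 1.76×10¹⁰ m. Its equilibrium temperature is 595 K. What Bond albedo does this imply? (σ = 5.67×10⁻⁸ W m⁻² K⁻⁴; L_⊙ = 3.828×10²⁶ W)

L = 1.40 × 3.828×10²⁶ = 5.36×10²⁶ W.
Flux: S = L/(4πd²) = 5.36×10²⁶/(4π×(1.76×10¹⁰)²) = 1.38×10⁵ W m⁻².
From T_eq⁴ = S(1−A)/(4σ): 1−A = 4σT_eq⁴/S.
1−A = 4 × 5.67×10⁻⁸ × (595)⁴ / 1.38×10⁵ = 0.206.

A ≈ 0.79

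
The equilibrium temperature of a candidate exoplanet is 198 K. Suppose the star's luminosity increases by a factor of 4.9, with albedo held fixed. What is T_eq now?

T_eq ≈ 295 K

T_eq ∝ L^(1/4) · d^(−1/2).
T′ = 198 × 4.9^(1/4) = 295 K.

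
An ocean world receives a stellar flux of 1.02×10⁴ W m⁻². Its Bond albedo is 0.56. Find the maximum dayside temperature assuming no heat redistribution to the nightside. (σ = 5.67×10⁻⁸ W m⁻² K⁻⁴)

With no redistribution each surface element balances locally: S(1−A) = σT⁴.
T = [1.02×10⁴ × 0.44 / 5.67×10⁻⁸]^(1/4) = (7.92×10¹⁰)^(1/4) = 530 K.

T_ss ≈ 530 K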